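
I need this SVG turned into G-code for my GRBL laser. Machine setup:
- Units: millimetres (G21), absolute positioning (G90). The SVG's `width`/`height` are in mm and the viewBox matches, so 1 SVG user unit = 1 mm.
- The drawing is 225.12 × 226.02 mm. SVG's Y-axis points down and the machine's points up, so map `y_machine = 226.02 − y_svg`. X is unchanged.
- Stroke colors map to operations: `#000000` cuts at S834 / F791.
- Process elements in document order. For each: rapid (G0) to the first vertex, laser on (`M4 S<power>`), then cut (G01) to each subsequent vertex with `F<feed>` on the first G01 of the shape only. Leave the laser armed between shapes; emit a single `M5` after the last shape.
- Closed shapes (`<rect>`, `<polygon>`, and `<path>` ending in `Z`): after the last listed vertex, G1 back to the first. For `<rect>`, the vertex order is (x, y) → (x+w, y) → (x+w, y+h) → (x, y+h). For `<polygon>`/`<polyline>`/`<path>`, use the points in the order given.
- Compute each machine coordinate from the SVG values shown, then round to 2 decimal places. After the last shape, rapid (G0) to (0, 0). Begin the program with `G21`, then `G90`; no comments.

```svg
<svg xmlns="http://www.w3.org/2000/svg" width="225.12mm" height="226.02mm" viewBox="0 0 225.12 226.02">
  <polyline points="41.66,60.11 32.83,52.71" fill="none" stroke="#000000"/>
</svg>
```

G21
G90
G0 X41.66 Y165.91
M4 S834
G01 X32.83 Y173.31 F791
M5
G0 X0.00 Y0.00

Since the viewBox matches the mm dimensions, user units are millimetres directly. The only transform is the Y-flip y_m = 226.02 − y_svg.

Shape 1 is a line segment drawn with `<polyline>`. Its stroke #000000 means cut at S834, F791. After flipping Y the toolpath is (41.66,165.91) → (32.83,173.31).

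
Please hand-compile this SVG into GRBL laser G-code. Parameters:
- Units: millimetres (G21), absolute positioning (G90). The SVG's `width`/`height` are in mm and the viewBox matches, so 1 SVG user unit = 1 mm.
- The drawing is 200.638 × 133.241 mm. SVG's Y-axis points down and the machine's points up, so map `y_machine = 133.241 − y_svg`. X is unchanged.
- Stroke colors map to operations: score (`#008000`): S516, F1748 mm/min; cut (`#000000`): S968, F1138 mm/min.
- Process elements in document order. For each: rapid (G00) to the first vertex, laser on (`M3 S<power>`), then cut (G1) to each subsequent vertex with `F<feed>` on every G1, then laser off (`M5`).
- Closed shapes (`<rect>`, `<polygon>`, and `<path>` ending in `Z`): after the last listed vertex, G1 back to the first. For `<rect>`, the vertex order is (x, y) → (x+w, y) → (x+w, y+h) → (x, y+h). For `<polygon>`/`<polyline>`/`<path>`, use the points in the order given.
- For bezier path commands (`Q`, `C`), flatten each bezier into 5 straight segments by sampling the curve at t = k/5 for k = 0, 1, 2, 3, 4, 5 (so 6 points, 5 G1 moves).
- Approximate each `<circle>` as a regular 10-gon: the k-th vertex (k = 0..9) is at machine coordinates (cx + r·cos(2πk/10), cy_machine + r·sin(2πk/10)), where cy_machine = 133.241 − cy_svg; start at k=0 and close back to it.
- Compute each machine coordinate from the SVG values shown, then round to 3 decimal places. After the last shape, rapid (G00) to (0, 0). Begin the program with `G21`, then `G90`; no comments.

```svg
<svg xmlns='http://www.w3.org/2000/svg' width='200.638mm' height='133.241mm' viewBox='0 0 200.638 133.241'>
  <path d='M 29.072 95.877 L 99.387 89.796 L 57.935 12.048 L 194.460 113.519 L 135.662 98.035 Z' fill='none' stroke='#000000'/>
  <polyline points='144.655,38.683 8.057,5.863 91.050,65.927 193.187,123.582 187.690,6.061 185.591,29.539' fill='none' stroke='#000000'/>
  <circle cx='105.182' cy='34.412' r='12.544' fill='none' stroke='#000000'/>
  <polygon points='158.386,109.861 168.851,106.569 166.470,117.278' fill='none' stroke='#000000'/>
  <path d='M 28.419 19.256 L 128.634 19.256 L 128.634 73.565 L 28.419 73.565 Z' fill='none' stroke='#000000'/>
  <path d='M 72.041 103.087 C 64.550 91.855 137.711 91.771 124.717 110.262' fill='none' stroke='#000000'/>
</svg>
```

G21
G90
G00 X29.072 Y37.364
M3 S968
G1 X99.387 Y43.445 F1138
G1 X57.935 Y121.193 F1138
G1 X194.460 Y19.722 F1138
G1 X135.662 Y35.206 F1138
G1 X29.072 Y37.364 F1138
M5
G00 X144.655 Y94.558
M3 S968
G1 X8.057 Y127.378 F1138
G1 X91.050 Y67.314 F1138
G1 X193.187 Y9.659 F1138
G1 X187.690 Y127.180 F1138
G1 X185.591 Y103.702 F1138
M5
G00 X117.726 Y98.829
M3 S968
G1 X115.330 Y106.202 F1138
G1 X109.058 Y110.759 F1138
G1 X101.306 Y110.759 F1138
G1 X95.034 Y106.202 F1138
G1 X92.638 Y98.829 F1138
G1 X95.034 Y91.456 F1138
G1 X101.306 Y86.899 F1138
G1 X109.058 Y86.899 F1138
G1 X115.330 Y91.456 F1138
G1 X117.726 Y98.829 F1138
M5
G00 X158.386 Y23.380
M3 S968
G1 X168.851 Y26.672 F1138
G1 X166.470 Y15.963 F1138
G1 X158.386 Y23.380 F1138
M5
G00 X28.419 Y113.985
M3 S968
G1 X128.634 Y113.985 F1138
G1 X128.634 Y59.676 F1138
G1 X28.419 Y59.676 F1138
G1 X28.419 Y113.985 F1138
M5
G00 X72.041 Y30.154
M3 S968
G1 X75.890 Y35.496 F1138
G1 X91.089 Y37.806 F1138
G1 X109.631 Y36.728 F1138
G1 X123.509 Y31.904 F1138
G1 X124.717 Y22.979 F1138
M5
G00 X0.000 Y0.000

Since the viewBox matches the mm dimensions, user units are millimetres directly. The only transform is the Y-flip y_m = 133.241 − y_svg.

Shape 1 is a closed polygon drawn with `<path>`. Its stroke #000000 means cut at S968, F1138. After flipping Y the toolpath is (29.072,37.364) → (99.387,43.445) → (57.935,121.193) → (194.460,19.722) → (135.662,35.206) → (29.072,37.364), returning to the start.

Shape 2 is a open polyline drawn with `<polyline>`. Its stroke #000000 means cut at S968, F1138. After flipping Y the toolpath is (144.655,94.558) → (8.057,127.378) → (91.050,67.314) → (193.187,9.659) → (187.690,127.180) → (185.591,103.702).

Shape 3 is a circle drawn with `<circle>`. Its stroke #000000 means cut at S968, F1138. After flipping Y the toolpath is (117.726,98.829) → (115.330,106.202) → (109.058,110.759) → (101.306,110.759) → (95.034,106.202) → (92.638,98.829) → (95.034,91.456) → (101.306,86.899) → (109.058,86.899) → (115.330,91.456) → (117.726,98.829), returning to the start.

Shape 4 is a regular polygon drawn with `<polygon>`. Its stroke #000000 means cut at S968, F1138. After flipping Y the toolpath is (158.386,23.380) → (168.851,26.672) → (166.470,15.963) → (158.386,23.380), returning to the start.

Shape 5 is a rectangle drawn with `<path>`. Its stroke #000000 means cut at S968, F1138. After flipping Y the toolpath is (28.419,113.985) → (128.634,113.985) → (128.634,59.676) → (28.419,59.676) → (28.419,113.985), returning to the start.

Shape 6 is a cubic bezier drawn with `<path>`. Its stroke #000000 means cut at S968, F1138. After flipping Y the toolpath is (72.041,30.154) → (75.890,35.496) → (91.089,37.806) → (109.631,36.728) → (123.509,31.904) → (124.717,22.979).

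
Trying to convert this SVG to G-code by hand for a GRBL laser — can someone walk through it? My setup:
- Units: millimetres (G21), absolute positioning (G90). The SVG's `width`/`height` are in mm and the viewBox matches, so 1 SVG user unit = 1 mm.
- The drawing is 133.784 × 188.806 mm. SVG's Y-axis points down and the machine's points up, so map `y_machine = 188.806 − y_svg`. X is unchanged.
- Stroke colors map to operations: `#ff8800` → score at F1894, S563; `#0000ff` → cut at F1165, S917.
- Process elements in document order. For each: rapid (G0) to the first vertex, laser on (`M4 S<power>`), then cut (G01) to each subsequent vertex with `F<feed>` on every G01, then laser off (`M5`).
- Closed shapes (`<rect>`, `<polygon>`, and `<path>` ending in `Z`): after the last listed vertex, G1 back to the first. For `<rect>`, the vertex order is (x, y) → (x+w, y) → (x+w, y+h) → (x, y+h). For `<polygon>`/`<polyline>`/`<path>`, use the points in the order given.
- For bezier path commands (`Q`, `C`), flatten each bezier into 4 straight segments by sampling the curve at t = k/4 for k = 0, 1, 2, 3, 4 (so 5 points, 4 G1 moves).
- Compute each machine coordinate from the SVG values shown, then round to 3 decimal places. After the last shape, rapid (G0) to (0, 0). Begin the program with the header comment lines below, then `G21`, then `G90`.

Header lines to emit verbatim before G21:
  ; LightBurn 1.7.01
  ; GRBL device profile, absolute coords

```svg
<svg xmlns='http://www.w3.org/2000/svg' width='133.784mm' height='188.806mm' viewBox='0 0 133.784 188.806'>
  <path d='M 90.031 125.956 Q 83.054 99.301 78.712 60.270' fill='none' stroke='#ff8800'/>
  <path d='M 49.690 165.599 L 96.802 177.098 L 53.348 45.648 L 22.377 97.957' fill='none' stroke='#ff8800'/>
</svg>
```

viewBox `0 0 133.784 188.806` with mm width/height → 1 unit = 1 mm. Flip: y_m = 188.806 − y_svg.

**Shape 1** — `<path>` quadratic bezier, stroke `#ff8800` → score (S563, F1894). Control points (SVG): P0=(90.031,125.956), P1=(83.054,99.301), P2=(78.712,60.270); sampled at t=k/4. Machine vertices: (90.031,62.850) → (86.707,76.951) → (83.713,92.599) → (81.048,109.794) → (78.712,128.536). Open path.

**Shape 2** — `<path>` open polyline, stroke `#ff8800` → score (S563, F1894). Machine vertices: (49.690,23.207) → (96.802,11.708) → (53.348,143.158) → (22.377,90.849). Open path.

; LightBurn 1.7.01
; GRBL device profile, absolute coords
G21
G90
G0 X90.031 Y62.850
M4 S563
G01 X86.707 Y76.951 F1894
G01 X83.713 Y92.599 F1894
G01 X81.048 Y109.794 F1894
G01 X78.712 Y128.536 F1894
M5
G0 X49.690 Y23.207
M4 S563
G01 X96.802 Y11.708 F1894
G01 X53.348 Y143.158 F1894
G01 X22.377 Y90.849 F1894
M5
G0 X0.000 Y0.000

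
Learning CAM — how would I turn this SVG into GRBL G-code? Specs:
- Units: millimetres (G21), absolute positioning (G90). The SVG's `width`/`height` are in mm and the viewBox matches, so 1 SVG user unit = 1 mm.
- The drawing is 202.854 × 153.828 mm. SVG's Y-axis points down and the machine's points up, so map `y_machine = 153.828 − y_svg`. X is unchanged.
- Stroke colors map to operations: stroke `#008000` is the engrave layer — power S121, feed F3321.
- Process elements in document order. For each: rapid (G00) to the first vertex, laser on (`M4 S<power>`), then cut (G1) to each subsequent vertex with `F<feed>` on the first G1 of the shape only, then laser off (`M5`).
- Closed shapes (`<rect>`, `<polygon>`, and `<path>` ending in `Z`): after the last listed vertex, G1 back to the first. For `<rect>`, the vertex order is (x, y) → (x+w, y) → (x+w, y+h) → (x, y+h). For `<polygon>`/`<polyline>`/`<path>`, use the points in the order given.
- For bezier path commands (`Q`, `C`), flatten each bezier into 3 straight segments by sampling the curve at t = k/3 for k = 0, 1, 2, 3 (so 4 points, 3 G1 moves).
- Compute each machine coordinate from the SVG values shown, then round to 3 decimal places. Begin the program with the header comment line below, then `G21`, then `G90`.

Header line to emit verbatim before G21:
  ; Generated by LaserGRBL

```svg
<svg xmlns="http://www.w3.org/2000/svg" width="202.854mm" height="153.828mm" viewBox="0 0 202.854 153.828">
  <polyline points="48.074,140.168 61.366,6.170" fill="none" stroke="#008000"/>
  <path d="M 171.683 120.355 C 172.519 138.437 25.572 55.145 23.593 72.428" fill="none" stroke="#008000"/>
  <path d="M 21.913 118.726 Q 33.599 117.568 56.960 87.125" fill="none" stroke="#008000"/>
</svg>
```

Since the viewBox matches the mm dimensions, user units are millimetres directly. The only transform is the Y-flip y_m = 153.828 − y_svg.

Shape 1 is a line segment drawn with `<polyline>`. Its stroke #008000 means engrave at S121, F3321. After flipping Y the toolpath is (48.074,13.660) → (61.366,147.658).

Shape 2 is a cubic bezier drawn with `<path>`. Its stroke #008000 means engrave at S121, F3321. After flipping Y the toolpath is (171.683,33.473) → (134.101,41.703) → (63.052,72.638) → (23.593,81.400).

Shape 3 is a quadratic bezier drawn with `<path>`. Its stroke #008000 means engrave at S121, F3321. After flipping Y the toolpath is (21.913,35.102) → (31.001,39.128) → (42.683,49.662) → (56.960,66.703).

; Generated by LaserGRBL
G21
G90
G00 X48.074 Y13.660
M4 S121
G1 X61.366 Y147.658 F3321
M5
G00 X171.683 Y33.473
M4 S121
G1 X134.101 Y41.703 F3321
G1 X63.052 Y72.638
G1 X23.593 Y81.400
M5
G00 X21.913 Y35.102
M4 S121
G1 X31.001 Y39.128 F3321
G1 X42.683 Y49.662
G1 X56.960 Y66.703
M5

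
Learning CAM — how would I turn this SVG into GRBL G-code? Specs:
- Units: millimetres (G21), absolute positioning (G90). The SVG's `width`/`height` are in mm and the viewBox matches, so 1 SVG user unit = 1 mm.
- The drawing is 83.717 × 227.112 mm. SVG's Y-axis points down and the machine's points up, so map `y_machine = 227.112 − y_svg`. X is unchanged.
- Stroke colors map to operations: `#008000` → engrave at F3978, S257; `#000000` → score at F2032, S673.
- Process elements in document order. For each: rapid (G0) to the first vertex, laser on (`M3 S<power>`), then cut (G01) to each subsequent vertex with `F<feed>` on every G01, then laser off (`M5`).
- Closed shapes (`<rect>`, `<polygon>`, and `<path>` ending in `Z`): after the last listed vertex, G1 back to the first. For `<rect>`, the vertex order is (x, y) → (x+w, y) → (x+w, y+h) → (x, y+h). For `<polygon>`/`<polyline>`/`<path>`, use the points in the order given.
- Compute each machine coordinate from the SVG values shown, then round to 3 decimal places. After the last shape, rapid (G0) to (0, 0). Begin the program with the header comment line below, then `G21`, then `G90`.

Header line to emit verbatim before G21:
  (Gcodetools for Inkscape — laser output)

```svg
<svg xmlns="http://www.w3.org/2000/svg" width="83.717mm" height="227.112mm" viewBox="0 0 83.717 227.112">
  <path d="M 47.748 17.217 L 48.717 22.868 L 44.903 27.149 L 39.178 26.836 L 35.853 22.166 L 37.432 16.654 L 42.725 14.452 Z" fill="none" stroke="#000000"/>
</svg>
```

1 u = 1 mm; y_m = 227.112 − y.

[1] `<path>` regular polygon, #000000→score S673 F2032: (47.748,209.895) → (48.717,204.244) → (44.903,199.963) → (39.178,200.276) → (35.853,204.946) → (37.432,210.458) → (42.725,212.660) → (47.748,209.895) (closed)

(Gcodetools for Inkscape — laser output)
G21
G90
G0 X47.748 Y209.895
M3 S673
G01 X48.717 Y204.244 F2032
G01 X44.903 Y199.963 F2032
G01 X39.178 Y200.276 F2032
G01 X35.853 Y204.946 F2032
G01 X37.432 Y210.458 F2032
G01 X42.725 Y212.660 F2032
G01 X47.748 Y209.895 F2032
M5
G0 X0.000 Y0.000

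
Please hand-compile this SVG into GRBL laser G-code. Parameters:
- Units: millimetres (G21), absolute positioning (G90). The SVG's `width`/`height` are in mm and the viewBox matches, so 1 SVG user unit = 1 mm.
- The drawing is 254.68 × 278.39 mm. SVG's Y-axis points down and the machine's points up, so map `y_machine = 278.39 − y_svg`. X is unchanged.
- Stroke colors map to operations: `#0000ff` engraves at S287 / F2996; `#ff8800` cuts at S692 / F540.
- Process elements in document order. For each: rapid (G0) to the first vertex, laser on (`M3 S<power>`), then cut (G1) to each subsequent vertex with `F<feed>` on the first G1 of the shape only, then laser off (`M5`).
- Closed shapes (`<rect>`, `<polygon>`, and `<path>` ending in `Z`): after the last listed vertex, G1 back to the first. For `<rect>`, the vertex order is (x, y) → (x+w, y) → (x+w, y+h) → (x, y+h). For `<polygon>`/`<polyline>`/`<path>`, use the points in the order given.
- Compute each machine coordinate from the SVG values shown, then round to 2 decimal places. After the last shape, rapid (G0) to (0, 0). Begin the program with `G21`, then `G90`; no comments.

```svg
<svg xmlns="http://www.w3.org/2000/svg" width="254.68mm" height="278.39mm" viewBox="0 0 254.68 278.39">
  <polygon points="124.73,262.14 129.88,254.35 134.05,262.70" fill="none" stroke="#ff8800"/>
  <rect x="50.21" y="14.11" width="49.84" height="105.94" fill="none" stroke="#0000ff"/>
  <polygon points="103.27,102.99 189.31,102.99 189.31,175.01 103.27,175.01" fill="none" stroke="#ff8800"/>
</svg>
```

viewBox `0 0 254.68 278.39` with mm width/height → 1 unit = 1 mm. Flip: y_m = 278.39 − y_svg.

**Shape 1** — `<polygon>` regular polygon, stroke `#ff8800` → cut (S692, F540). Machine vertices: (124.73,16.25) → (129.88,24.04) → (134.05,15.69) → (124.73,16.25). Closed: final G1 returns to the first vertex.

**Shape 2** — `<rect>` rectangle, stroke `#0000ff` → engrave (S287, F2996). Machine vertices: (50.21,264.28) → (100.05,264.28) → (100.05,158.34) → (50.21,158.34) → (50.21,264.28). Closed: final G1 returns to the first vertex.

**Shape 3** — `<polygon>` rectangle, stroke `#ff8800` → cut (S692, F540). Machine vertices: (103.27,175.40) → (189.31,175.40) → (189.31,103.38) → (103.27,103.38) → (103.27,175.40). Closed: final G1 returns to the first vertex.

G21
G90
G0 X124.73 Y16.25
M3 S692
G1 X129.88 Y24.04 F540
G1 X134.05 Y15.69
G1 X124.73 Y16.25
M5
G0 X50.21 Y264.28
M3 S287
G1 X100.05 Y264.28 F2996
G1 X100.05 Y158.34
G1 X50.21 Y158.34
G1 X50.21 Y264.28
M5
G0 X103.27 Y175.40
M3 S692
G1 X189.31 Y175.40 F540
G1 X189.31 Y103.38
G1 X103.27 Y103.38
G1 X103.27 Y175.40
M5
G0 X0.00 Y0.00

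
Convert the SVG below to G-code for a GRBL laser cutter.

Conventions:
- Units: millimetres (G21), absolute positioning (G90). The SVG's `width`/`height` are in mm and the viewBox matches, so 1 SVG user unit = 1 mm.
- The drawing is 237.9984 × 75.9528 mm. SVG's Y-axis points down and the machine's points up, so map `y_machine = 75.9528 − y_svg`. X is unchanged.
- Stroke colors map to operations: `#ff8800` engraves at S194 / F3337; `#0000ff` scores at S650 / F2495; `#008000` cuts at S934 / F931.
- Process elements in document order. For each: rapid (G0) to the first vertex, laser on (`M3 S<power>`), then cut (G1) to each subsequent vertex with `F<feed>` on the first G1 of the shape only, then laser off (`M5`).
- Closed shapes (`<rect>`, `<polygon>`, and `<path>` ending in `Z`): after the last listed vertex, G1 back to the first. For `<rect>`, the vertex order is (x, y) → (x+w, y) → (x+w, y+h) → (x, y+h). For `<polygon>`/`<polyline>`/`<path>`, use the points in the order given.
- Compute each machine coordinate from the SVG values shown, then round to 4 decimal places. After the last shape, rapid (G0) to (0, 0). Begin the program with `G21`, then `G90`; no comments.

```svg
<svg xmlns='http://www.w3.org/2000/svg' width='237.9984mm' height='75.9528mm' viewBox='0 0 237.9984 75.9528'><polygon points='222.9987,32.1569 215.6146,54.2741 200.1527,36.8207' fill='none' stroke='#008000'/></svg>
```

Since the viewBox matches the mm dimensions, user units are millimetres directly. The only transform is the Y-flip y_m = 75.9528 − y_svg.

Shape 1 is a regular polygon drawn with `<polygon>`. Its stroke #008000 means cut at S934, F931. After flipping Y the toolpath is (222.9987,43.7959) → (215.6146,21.6787) → (200.1527,39.1321) → (222.9987,43.7959), returning to the start.

G21
G90
G0 X222.9987 Y43.7959
M3 S934
G1 X215.6146 Y21.6787 F931
G1 X200.1527 Y39.1321
G1 X222.9987 Y43.7959
M5
G0 X0.0000 Y0.0000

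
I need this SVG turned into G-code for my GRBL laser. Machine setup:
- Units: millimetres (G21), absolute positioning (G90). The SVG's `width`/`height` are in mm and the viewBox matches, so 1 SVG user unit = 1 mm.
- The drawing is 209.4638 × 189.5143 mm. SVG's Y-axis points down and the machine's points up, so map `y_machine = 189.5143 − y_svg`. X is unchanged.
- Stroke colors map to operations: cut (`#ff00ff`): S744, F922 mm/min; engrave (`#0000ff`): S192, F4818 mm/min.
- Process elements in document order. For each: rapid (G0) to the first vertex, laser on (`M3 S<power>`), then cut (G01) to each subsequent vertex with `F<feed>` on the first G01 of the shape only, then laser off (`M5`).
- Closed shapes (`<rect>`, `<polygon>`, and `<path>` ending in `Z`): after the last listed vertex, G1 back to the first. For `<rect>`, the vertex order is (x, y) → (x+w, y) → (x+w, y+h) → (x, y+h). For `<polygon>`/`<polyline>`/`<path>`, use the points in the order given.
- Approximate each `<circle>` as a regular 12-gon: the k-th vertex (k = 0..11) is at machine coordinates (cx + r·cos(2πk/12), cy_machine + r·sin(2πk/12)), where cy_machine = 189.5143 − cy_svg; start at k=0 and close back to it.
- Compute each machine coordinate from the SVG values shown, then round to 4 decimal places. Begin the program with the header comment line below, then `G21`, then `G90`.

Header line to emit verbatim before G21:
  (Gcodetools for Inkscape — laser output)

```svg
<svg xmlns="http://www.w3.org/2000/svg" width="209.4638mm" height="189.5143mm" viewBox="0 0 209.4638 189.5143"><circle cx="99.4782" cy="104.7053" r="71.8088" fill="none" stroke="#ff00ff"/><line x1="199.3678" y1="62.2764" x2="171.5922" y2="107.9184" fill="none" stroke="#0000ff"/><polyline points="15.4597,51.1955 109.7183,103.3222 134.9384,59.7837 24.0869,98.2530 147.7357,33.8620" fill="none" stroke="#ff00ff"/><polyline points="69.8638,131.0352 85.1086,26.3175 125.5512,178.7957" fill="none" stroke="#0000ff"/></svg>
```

viewBox `0 0 209.4638 189.5143` with mm width/height → 1 unit = 1 mm. Flip: y_m = 189.5143 − y_svg.

**Shape 1** — `<circle>` circle, stroke `#ff00ff` → cut (S744, F922). Machine vertices: (171.2870,84.8090) → (161.6664,120.7134) → (135.3826,146.9972) → (99.4782,156.6178) → (63.5738,146.9972) → (37.2900,120.7134) → (27.6694,84.8090) → (37.2900,48.9046) → (63.5738,22.6208) → (99.4782,13.0002) → (135.3826,22.6208) → (161.6664,48.9046) → (171.2870,84.8090). Closed: final G1 returns to the first vertex.

**Shape 2** — `<line>` line segment, stroke `#0000ff` → engrave (S192, F4818). Machine vertices: (199.3678,127.2379) → (171.5922,81.5959). Open path.

**Shape 3** — `<polyline>` open polyline, stroke `#ff00ff` → cut (S744, F922). Machine vertices: (15.4597,138.3188) → (109.7183,86.1921) → (134.9384,129.7306) → (24.0869,91.2613) → (147.7357,155.6523). Open path.

**Shape 4** — `<polyline>` open polyline, stroke `#0000ff` → engrave (S192, F4818). Machine vertices: (69.8638,58.4791) → (85.1086,163.1968) → (125.5512,10.7186). Open path.

(Gcodetools for Inkscape — laser output)
G21
G90
G0 X171.2870 Y84.8090
M3 S744
G01 X161.6664 Y120.7134 F922
G01 X135.3826 Y146.9972
G01 X99.4782 Y156.6178
G01 X63.5738 Y146.9972
G01 X37.2900 Y120.7134
G01 X27.6694 Y84.8090
G01 X37.2900 Y48.9046
G01 X63.5738 Y22.6208
G01 X99.4782 Y13.0002
G01 X135.3826 Y22.6208
G01 X161.6664 Y48.9046
G01 X171.2870 Y84.8090
M5
G0 X199.3678 Y127.2379
M3 S192
G01 X171.5922 Y81.5959 F4818
M5
G0 X15.4597 Y138.3188
M3 S744
G01 X109.7183 Y86.1921 F922
G01 X134.9384 Y129.7306
G01 X24.0869 Y91.2613
G01 X147.7357 Y155.6523
M5
G0 X69.8638 Y58.4791
M3 S192
G01 X85.1086 Y163.1968 F4818
G01 X125.5512 Y10.7186
M5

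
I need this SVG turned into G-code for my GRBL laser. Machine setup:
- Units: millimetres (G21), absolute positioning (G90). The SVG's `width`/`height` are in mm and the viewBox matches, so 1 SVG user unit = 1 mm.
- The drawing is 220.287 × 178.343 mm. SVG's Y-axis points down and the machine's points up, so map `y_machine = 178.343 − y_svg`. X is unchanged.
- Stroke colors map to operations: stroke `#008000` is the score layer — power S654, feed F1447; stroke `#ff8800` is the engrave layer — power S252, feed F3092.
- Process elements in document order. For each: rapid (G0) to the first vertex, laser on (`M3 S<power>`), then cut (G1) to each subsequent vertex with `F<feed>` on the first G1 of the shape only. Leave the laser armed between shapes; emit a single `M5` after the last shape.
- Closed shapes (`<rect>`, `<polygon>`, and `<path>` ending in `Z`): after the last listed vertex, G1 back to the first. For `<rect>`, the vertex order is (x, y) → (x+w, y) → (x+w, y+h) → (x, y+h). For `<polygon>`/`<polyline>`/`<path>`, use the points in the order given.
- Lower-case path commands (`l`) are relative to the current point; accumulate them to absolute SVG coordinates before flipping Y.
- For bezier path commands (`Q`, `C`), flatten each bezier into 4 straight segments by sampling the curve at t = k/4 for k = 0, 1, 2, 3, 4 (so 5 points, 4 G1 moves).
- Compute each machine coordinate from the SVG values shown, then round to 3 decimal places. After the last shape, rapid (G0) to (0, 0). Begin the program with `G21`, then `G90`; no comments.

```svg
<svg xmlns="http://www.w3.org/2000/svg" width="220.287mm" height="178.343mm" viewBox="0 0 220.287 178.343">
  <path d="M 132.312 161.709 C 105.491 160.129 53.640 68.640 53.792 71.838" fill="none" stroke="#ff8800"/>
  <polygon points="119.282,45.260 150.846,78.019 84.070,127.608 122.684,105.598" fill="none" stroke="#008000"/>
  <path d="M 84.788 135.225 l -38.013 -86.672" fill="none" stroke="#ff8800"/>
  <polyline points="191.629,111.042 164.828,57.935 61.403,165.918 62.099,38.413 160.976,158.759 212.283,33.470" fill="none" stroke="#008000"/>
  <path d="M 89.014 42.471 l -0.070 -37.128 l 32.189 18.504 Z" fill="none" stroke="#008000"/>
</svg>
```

viewBox `0 0 220.287 178.343` with mm width/height → 1 unit = 1 mm. Flip: y_m = 178.343 − y_svg.

**Shape 1** — `<path>` cubic bezier, stroke `#ff8800` → engrave (S252, F3092). Control points (SVG): P0=(132.312,161.709), P1=(105.491,160.129), P2=(53.640,68.640), P3=(53.792,71.838); sampled at t=k/4. Machine vertices: (132.312,16.634) → (108.707,31.793) → (82.937,63.361) → (62.225,94.034) → (53.792,106.505). Open path.

**Shape 2** — `<polygon>` closed polygon, stroke `#008000` → score (S654, F1447). Machine vertices: (119.282,133.083) → (150.846,100.324) → (84.070,50.735) → (122.684,72.745) → (119.282,133.083). Closed: final G1 returns to the first vertex.

**Shape 3** — `<path>` line segment, stroke `#ff8800` → engrave (S252, F3092). Machine vertices: (84.788,43.118) → (46.775,129.790). Open path.

**Shape 4** — `<polyline>` open polyline, stroke `#008000` → score (S654, F1447). Machine vertices: (191.629,67.301) → (164.828,120.408) → (61.403,12.425) → (62.099,139.930) → (160.976,19.584) → (212.283,144.873). Open path.

**Shape 5** — `<path>` regular polygon, stroke `#008000` → score (S654, F1447). Machine vertices: (89.014,135.872) → (88.944,173.000) → (121.133,154.496) → (89.014,135.872). Closed: final G1 returns to the first vertex.

G21
G90
G0 X132.312 Y16.634
M3 S252
G1 X108.707 Y31.793 F3092
G1 X82.937 Y63.361
G1 X62.225 Y94.034
G1 X53.792 Y106.505
G0 X119.282 Y133.083
M3 S654
G1 X150.846 Y100.324 F1447
G1 X84.070 Y50.735
G1 X122.684 Y72.745
G1 X119.282 Y133.083
G0 X84.788 Y43.118
M3 S252
G1 X46.775 Y129.790 F3092
G0 X191.629 Y67.301
M3 S654
G1 X164.828 Y120.408 F1447
G1 X61.403 Y12.425
G1 X62.099 Y139.930
G1 X160.976 Y19.584
G1 X212.283 Y144.873
G0 X89.014 Y135.872
M3 S654
G1 X88.944 Y173.000 F1447
G1 X121.133 Y154.496
G1 X89.014 Y135.872
M5
G0 X0.000 Y0.000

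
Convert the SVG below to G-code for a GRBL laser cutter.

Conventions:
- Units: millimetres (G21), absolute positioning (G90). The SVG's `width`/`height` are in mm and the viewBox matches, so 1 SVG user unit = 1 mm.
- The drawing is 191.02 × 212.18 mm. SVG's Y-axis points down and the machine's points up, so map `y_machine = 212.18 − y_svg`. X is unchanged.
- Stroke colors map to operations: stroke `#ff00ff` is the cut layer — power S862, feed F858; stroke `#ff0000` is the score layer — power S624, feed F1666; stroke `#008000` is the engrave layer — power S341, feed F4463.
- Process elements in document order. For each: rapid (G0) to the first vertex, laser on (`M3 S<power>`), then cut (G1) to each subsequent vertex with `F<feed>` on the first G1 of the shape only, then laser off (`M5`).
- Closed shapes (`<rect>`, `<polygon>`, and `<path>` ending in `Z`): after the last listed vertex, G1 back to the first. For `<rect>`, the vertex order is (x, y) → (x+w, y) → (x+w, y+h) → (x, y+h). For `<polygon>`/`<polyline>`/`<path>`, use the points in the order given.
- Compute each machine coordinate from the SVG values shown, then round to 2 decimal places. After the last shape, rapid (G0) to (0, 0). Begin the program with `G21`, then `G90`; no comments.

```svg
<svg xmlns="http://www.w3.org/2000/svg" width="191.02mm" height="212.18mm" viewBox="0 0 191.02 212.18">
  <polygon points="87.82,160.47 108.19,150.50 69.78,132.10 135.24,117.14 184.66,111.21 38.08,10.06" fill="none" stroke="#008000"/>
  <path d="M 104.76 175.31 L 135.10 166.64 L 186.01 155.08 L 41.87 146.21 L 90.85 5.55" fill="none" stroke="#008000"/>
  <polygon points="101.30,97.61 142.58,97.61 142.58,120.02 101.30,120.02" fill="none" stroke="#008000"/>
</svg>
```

1 u = 1 mm; y_m = 212.18 − y.

[1] `<polygon>` closed polygon, #008000→engrave S341 F4463: (87.82,51.71) → (108.19,61.68) → (69.78,80.08) → (135.24,95.04) → (184.66,100.97) → (38.08,202.12) → (87.82,51.71) (closed)

[2] `<path>` open polyline, #008000→engrave S341 F4463: (104.76,36.87) → (135.10,45.54) → (186.01,57.10) → (41.87,65.97) → (90.85,206.63)

[3] `<polygon>` rectangle, #008000→engrave S341 F4463: (101.30,114.57) → (142.58,114.57) → (142.58,92.16) → (101.30,92.16) → (101.30,114.57) (closed)

G21
G90
G0 X87.82 Y51.71
M3 S341
G1 X108.19 Y61.68 F4463
G1 X69.78 Y80.08
G1 X135.24 Y95.04
G1 X184.66 Y100.97
G1 X38.08 Y202.12
G1 X87.82 Y51.71
M5
G0 X104.76 Y36.87
M3 S341
G1 X135.10 Y45.54 F4463
G1 X186.01 Y57.10
G1 X41.87 Y65.97
G1 X90.85 Y206.63
M5
G0 X101.30 Y114.57
M3 S341
G1 X142.58 Y114.57 F4463
G1 X142.58 Y92.16
G1 X101.30 Y92.16
G1 X101.30 Y114.57
M5
G0 X0.00 Y0.00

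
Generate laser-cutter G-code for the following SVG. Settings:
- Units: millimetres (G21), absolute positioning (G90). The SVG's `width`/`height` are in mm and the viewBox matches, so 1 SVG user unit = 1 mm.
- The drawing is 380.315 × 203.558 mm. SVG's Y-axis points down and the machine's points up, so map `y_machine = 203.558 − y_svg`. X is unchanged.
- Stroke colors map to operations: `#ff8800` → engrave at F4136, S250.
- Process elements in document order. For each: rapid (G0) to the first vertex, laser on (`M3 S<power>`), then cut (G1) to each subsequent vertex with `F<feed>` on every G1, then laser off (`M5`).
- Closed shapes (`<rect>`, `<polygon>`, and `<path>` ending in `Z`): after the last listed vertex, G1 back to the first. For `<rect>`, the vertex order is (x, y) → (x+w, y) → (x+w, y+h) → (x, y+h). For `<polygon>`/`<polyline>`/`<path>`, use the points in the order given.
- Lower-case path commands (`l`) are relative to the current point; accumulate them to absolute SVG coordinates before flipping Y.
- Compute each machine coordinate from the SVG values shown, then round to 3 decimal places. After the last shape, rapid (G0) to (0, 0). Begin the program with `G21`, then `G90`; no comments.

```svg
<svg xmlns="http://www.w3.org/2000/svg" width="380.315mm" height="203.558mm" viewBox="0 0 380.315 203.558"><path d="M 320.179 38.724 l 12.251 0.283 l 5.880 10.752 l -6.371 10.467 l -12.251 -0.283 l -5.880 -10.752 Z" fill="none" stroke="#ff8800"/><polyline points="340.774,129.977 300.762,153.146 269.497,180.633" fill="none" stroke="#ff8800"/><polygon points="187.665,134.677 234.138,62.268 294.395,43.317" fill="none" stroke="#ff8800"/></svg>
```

Since the viewBox matches the mm dimensions, user units are millimetres directly. The only transform is the Y-flip y_m = 203.558 − y_svg.

Shape 1 is a regular polygon drawn with `<path>`. Its stroke #ff8800 means engrave at S250, F4136. After flipping Y the toolpath is (320.179,164.834) → (332.430,164.551) → (338.310,153.799) → (331.939,143.332) → (319.688,143.615) → (313.808,154.367) → (320.179,164.834), returning to the start.

Shape 2 is a open polyline drawn with `<polyline>`. Its stroke #ff8800 means engrave at S250, F4136. After flipping Y the toolpath is (340.774,73.581) → (300.762,50.412) → (269.497,22.925).

Shape 3 is a closed polygon drawn with `<polygon>`. Its stroke #ff8800 means engrave at S250, F4136. After flipping Y the toolpath is (187.665,68.881) → (234.138,141.290) → (294.395,160.241) → (187.665,68.881), returning to the start.

G21
G90
G0 X320.179 Y164.834
M3 S250
G1 X332.430 Y164.551 F4136
G1 X338.310 Y153.799 F4136
G1 X331.939 Y143.332 F4136
G1 X319.688 Y143.615 F4136
G1 X313.808 Y154.367 F4136
G1 X320.179 Y164.834 F4136
M5
G0 X340.774 Y73.581
M3 S250
G1 X300.762 Y50.412 F4136
G1 X269.497 Y22.925 F4136
M5
G0 X187.665 Y68.881
M3 S250
G1 X234.138 Y141.290 F4136
G1 X294.395 Y160.241 F4136
G1 X187.665 Y68.881 F4136
M5
G0 X0.000 Y0.000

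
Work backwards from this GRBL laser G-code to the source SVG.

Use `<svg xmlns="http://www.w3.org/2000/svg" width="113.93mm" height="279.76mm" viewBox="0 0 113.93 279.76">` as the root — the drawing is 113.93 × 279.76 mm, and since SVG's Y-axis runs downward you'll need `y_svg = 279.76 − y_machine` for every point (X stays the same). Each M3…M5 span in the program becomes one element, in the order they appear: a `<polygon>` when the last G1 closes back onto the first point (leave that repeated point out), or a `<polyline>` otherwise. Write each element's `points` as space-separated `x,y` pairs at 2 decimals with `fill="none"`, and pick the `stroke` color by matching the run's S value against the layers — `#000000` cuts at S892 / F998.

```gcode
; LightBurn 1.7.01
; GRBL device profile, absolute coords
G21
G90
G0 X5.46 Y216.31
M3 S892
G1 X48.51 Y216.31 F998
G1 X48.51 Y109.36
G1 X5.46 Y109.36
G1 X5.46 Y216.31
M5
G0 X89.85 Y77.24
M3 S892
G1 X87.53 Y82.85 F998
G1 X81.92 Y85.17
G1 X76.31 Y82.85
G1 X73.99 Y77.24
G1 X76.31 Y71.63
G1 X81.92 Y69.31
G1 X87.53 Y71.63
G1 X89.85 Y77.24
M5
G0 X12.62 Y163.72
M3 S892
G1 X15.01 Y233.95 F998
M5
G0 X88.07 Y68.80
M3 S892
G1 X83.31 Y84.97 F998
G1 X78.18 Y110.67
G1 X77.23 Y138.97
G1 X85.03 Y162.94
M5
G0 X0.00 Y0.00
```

y_svg = 279.76 − y_m. Every run uses S892, so all elements get stroke `#000000` (cut).

[1] closed run; points: 5.46,63.45 48.51,63.45 48.51,170.40 5.46,170.40

[2] closed run; points: 89.85,202.52 87.53,196.91 81.92,194.59 76.31,196.91 73.99,202.52 76.31,208.13 81.92,210.45 87.53,208.13

[3] open run; points: 12.62,116.04 15.01,45.81

[4] open run; points: 88.07,210.96 83.31,194.79 78.18,169.09 77.23,140.79 85.03,116.82

<svg xmlns="http://www.w3.org/2000/svg" width="113.93mm" height="279.76mm" viewBox="0 0 113.93 279.76">
  <polygon points="5.46,63.45 48.51,63.45 48.51,170.40 5.46,170.40" fill="none" stroke="#000000"/>
  <polygon points="89.85,202.52 87.53,196.91 81.92,194.59 76.31,196.91 73.99,202.52 76.31,208.13 81.92,210.45 87.53,208.13" fill="none" stroke="#000000"/>
  <polyline points="12.62,116.04 15.01,45.81" fill="none" stroke="#000000"/>
  <polyline points="88.07,210.96 83.31,194.79 78.18,169.09 77.23,140.79 85.03,116.82" fill="none" stroke="#000000"/>
</svg>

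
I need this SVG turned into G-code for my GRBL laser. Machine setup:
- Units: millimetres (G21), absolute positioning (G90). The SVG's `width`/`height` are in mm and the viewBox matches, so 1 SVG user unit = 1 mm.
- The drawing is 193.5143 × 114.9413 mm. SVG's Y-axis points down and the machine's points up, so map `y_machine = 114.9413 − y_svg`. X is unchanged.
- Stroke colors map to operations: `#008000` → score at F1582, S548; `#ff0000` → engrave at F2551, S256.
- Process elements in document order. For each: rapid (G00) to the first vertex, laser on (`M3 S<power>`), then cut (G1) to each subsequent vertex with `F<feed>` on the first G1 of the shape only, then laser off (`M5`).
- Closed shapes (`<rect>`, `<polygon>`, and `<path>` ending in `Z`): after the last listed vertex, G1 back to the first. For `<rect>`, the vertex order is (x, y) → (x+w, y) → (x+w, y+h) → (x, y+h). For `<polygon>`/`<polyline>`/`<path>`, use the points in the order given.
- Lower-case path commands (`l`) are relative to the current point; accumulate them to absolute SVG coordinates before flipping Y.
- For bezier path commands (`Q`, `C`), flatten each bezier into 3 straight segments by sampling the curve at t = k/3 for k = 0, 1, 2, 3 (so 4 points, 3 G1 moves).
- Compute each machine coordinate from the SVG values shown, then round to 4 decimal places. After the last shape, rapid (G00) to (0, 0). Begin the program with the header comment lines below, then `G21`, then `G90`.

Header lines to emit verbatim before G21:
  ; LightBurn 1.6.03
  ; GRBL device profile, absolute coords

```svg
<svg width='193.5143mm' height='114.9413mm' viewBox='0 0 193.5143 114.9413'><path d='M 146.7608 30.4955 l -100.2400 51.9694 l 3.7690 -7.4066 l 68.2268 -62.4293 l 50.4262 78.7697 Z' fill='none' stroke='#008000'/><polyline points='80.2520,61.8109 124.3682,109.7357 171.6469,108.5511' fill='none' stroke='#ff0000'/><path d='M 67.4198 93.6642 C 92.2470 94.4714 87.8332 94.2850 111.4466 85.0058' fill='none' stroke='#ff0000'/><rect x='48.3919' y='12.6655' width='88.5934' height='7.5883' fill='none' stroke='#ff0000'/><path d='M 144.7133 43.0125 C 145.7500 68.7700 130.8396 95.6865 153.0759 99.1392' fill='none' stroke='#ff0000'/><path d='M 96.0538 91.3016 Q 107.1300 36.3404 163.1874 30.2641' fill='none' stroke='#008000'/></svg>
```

; LightBurn 1.6.03
; GRBL device profile, absolute coords
G21
G90
G00 X146.7608 Y84.4458
M3 S548
G1 X46.5208 Y32.4764 F1582
G1 X50.2898 Y39.8830
G1 X118.5166 Y102.3123
G1 X168.9428 Y23.5426
G1 X146.7608 Y84.4458
M5
G00 X80.2520 Y53.1304
M3 S256
G1 X124.3682 Y5.2056 F2551
G1 X171.6469 Y6.3902
M5
G00 X67.4198 Y21.2771
M3 S256
G1 X84.6210 Y21.1011 F2551
G1 X95.0546 Y23.3873
G1 X111.4466 Y29.9355
M5
G00 X48.3919 Y102.2758
M3 S256
G1 X136.9853 Y102.2758 F2551
G1 X136.9853 Y94.6875
G1 X48.3919 Y94.6875
G1 X48.3919 Y102.2758
M5
G00 X144.7133 Y71.9288
M3 S256
G1 X142.4007 Y46.6969 F2551
G1 X141.2554 Y26.1641
G1 X153.0759 Y15.8021
M5
G00 X96.0538 Y23.6397
M3 S548
G1 X108.4358 Y54.8488 F1582
G1 X130.8137 Y75.1947
G1 X163.1874 Y84.6772
M5
G00 X0.0000 Y0.0000

1 u = 1 mm; y_m = 114.9413 − y.

[1] `<path>` closed polygon, #008000→score S548 F1582: (146.7608,84.4458) → (46.5208,32.4764) → (50.2898,39.8830) → (118.5166,102.3123) → (168.9428,23.5426) → (146.7608,84.4458) (closed)

[2] `<polyline>` open polyline, #ff0000→engrave S256 F2551: (80.2520,53.1304) → (124.3682,5.2056) → (171.6469,6.3902)

[3] `<path>` cubic bezier, #ff0000→engrave S256 F2551: (67.4198,21.2771) → (84.6210,21.1011) → (95.0546,23.3873) → (111.4466,29.9355)

[4] `<rect>` rectangle, #ff0000→engrave S256 F2551: (48.3919,102.2758) → (136.9853,102.2758) → (136.9853,94.6875) → (48.3919,94.6875) → (48.3919,102.2758) (closed)

[5] `<path>` cubic bezier, #ff0000→engrave S256 F2551: (144.7133,71.9288) → (142.4007,46.6969) → (141.2554,26.1641) → (153.0759,15.8021)

[6] `<path>` quadratic bezier, #008000→score S548 F1582: (96.0538,23.6397) → (108.4358,54.8488) → (130.8137,75.1947) → (163.1874,84.6772)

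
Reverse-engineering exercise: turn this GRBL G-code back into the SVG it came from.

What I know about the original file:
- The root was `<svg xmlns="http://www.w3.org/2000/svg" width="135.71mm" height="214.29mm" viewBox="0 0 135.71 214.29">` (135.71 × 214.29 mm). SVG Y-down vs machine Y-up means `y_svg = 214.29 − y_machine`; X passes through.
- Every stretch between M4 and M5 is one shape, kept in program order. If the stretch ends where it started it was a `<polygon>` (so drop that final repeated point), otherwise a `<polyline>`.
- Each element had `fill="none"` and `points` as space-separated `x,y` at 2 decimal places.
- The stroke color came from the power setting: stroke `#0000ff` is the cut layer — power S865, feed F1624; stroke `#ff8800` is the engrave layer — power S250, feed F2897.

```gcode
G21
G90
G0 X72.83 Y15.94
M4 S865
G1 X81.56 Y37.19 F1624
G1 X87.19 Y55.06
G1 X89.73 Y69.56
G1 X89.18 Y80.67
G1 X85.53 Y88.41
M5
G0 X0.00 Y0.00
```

y_svg = 214.29 − y_m. Every run uses S865, so all elements get stroke `#0000ff` (cut).

[1] open run; points: 72.83,198.35 81.56,177.10 87.19,159.23 89.73,144.73 89.18,133.62 85.53,125.88

<svg xmlns="http://www.w3.org/2000/svg" width="135.71mm" height="214.29mm" viewBox="0 0 135.71 214.29">
  <polyline points="72.83,198.35 81.56,177.10 87.19,159.23 89.73,144.73 89.18,133.62 85.53,125.88" fill="none" stroke="#0000ff"/>
</svg>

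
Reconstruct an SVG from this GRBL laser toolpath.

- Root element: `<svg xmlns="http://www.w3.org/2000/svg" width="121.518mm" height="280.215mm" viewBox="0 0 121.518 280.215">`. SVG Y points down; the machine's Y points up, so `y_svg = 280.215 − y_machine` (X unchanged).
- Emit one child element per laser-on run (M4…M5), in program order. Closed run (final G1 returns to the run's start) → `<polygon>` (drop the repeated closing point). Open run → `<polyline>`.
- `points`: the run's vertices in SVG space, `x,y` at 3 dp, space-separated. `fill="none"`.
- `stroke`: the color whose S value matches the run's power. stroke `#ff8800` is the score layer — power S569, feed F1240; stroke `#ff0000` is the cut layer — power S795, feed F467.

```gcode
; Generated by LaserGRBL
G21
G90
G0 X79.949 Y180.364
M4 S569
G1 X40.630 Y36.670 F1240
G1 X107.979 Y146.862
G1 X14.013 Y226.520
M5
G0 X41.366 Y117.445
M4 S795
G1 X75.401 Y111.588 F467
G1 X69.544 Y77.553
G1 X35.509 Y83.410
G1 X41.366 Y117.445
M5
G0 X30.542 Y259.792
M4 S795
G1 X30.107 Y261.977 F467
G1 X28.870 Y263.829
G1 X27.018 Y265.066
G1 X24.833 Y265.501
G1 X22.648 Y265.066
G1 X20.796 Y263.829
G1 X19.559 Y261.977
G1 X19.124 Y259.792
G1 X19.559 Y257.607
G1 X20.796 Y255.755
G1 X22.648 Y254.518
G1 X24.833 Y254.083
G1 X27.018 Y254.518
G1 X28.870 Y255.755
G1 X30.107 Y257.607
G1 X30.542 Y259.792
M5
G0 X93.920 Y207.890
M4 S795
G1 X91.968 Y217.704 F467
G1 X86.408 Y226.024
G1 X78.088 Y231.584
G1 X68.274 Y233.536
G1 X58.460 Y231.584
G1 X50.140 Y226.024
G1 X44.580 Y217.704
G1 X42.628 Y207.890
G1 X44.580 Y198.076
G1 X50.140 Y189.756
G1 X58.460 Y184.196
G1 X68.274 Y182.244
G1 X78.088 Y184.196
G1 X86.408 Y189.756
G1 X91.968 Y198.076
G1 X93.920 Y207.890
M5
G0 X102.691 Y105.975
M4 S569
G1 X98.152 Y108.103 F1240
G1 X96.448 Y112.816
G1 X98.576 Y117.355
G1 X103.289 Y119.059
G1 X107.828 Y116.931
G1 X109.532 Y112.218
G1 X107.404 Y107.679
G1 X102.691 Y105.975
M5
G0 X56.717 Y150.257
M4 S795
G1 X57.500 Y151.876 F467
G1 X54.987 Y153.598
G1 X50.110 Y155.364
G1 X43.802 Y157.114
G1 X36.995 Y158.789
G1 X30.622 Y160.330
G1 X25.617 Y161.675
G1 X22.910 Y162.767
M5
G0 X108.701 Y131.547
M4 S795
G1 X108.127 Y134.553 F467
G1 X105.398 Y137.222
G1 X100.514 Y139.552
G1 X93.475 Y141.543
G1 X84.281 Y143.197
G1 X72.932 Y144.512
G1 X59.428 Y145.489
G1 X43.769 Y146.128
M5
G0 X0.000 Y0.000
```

<svg xmlns="http://www.w3.org/2000/svg" width="121.518mm" height="280.215mm" viewBox="0 0 121.518 280.215">
  <polyline points="79.949,99.851 40.630,243.545 107.979,133.353 14.013,53.695" fill="none" stroke="#ff8800"/>
  <polygon points="41.366,162.770 75.401,168.627 69.544,202.662 35.509,196.805" fill="none" stroke="#ff0000"/>
  <polygon points="30.542,20.423 30.107,18.238 28.870,16.386 27.018,15.149 24.833,14.714 22.648,15.149 20.796,16.386 19.559,18.238 19.124,20.423 19.559,22.608 20.796,24.460 22.648,25.697 24.833,26.132 27.018,25.697 28.870,24.460 30.107,22.608" fill="none" stroke="#ff0000"/>
  <polygon points="93.920,72.325 91.968,62.511 86.408,54.191 78.088,48.631 68.274,46.679 58.460,48.631 50.140,54.191 44.580,62.511 42.628,72.325 44.580,82.139 50.140,90.459 58.460,96.019 68.274,97.971 78.088,96.019 86.408,90.459 91.968,82.139" fill="none" stroke="#ff0000"/>
  <polygon points="102.691,174.240 98.152,172.112 96.448,167.399 98.576,162.860 103.289,161.156 107.828,163.284 109.532,167.997 107.404,172.536" fill="none" stroke="#ff8800"/>
  <polyline points="56.717,129.958 57.500,128.339 54.987,126.617 50.110,124.851 43.802,123.101 36.995,121.426 30.622,119.885 25.617,118.540 22.910,117.448" fill="none" stroke="#ff0000"/>
  <polyline points="108.701,148.668 108.127,145.662 105.398,142.993 100.514,140.663 93.475,138.672 84.281,137.018 72.932,135.703 59.428,134.726 43.769,134.087" fill="none" stroke="#ff0000"/>
</svg>

Machine Y-up, SVG Y-down with viewBox height 280.215, so y_svg = 280.215 − y_machine; X carries over.

Run 1: S569 ⇒ score layer `#ff8800`. The run is open, so emit a `<polyline>` with points (Y-flipped): 79.949,99.851 40.630,243.545 107.979,133.353 14.013,53.695.

Run 2: S795 ⇒ cut layer `#ff0000`. The run returns to its start, so emit a `<polygon>` with points (Y-flipped): 41.366,162.770 75.401,168.627 69.544,202.662 35.509,196.805.

Run 3: S795 ⇒ cut layer `#ff0000`. The run returns to its start, so emit a `<polygon>` with points (Y-flipped): 30.542,20.423 30.107,18.238 28.870,16.386 27.018,15.149 24.833,14.714 22.648,15.149 20.796,16.386 19.559,18.238 19.124,20.423 19.559,22.608 20.796,24.460 22.648,25.697 24.833,26.132 27.018,25.697 28.870,24.460 30.107,22.608.

Run 4: S795 ⇒ cut layer `#ff0000`. The run returns to its start, so emit a `<polygon>` with points (Y-flipped): 93.920,72.325 91.968,62.511 86.408,54.191 78.088,48.631 68.274,46.679 58.460,48.631 50.140,54.191 44.580,62.511 42.628,72.325 44.580,82.139 50.140,90.459 58.460,96.019 68.274,97.971 78.088,96.019 86.408,90.459 91.968,82.139.

Run 5: S569 ⇒ score layer `#ff8800`. The run returns to its start, so emit a `<polygon>` with points (Y-flipped): 102.691,174.240 98.152,172.112 96.448,167.399 98.576,162.860 103.289,161.156 107.828,163.284 109.532,167.997 107.404,172.536.

Run 6: the run's S795 means `#ff0000` (cut). The run is open, so emit a `<polyline>` with points (Y-flipped): 56.717,129.958 57.500,128.339 54.987,126.617 50.110,124.851 43.802,123.101 36.995,121.426 30.622,119.885 25.617,118.540 22.910,117.448.

Run 7: power S795 maps to stroke `#ff0000` (cut). The run is open, so emit a `<polyline>` with points (Y-flipped): 108.701,148.668 108.127,145.662 105.398,142.993 100.514,140.663 93.475,138.672 84.281,137.018 72.932,135.703 59.428,134.726 43.769,134.087.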